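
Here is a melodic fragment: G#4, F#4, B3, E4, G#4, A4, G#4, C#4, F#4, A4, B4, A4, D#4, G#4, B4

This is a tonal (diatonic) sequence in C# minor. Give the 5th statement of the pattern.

Unit = 5 notes; the statements start on G#4, A4, B4, moving up a 2nd each time.
Extending up a 2nd: C#5 → D#5.
So cell 5 is D#5 C#5 F#4 B4 D#5.

D#5 C#5 F#4 B4 D#5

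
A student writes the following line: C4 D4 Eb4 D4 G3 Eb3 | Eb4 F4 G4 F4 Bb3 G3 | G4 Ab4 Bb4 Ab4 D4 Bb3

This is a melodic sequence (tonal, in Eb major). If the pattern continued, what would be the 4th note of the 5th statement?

The unit is 6 notes. Position-4 pitches of the 3 shown cells: D4, F4, Ab4.
Extending up a 3rd: C5 → Eb5.

Eb5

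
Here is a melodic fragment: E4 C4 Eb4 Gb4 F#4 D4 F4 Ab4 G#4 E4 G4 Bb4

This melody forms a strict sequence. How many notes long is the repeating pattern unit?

12 notes total. Splitting into 3 groups of 4:
E4 C4 Eb4 Gb4 | F#4 D4 F4 Ab4 | G#4 E4 G4 Bb4
That's a consistent up a 2nd shift per cell, and no other grouping gives one.

4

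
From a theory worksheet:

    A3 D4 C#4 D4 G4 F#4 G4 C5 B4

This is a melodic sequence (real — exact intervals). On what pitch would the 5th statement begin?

The 3-note cells begin on A3, D4, G4 — each up a 4th from the last.
Extending the heads up a 4th: C5 → F5.

F5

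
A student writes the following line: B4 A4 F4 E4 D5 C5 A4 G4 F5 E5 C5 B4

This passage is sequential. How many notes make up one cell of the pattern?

12 notes total. Splitting into 3 groups of 4:
B4 A4 F4 E4 | D5 C5 A4 G4 | F5 E5 C5 B4
That's a consistent up a 3rd shift per cell, and no other grouping gives one.

4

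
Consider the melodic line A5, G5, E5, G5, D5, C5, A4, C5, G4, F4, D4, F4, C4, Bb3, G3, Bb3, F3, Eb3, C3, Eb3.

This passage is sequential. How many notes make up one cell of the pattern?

4

Try groups of 4 (5 cells in 20 notes):
A5 G5 E5 G5 | D5 C5 A4 C5 | G4 F4 D4 F4 | C4 Bb3 G3 Bb3 | F3 Eb3 C3 Eb3
Each cell is the previous one down a 5th — so the unit is 4 notes.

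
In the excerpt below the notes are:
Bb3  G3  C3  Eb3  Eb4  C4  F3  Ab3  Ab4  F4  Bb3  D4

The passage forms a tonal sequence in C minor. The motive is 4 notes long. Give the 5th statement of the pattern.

G5 Eb5 Ab4 C5

Taking 4-note groups, the heads are Bb3, Eb4, Ab4: the pattern moves up a 4th.
Continuing the starts: D5 → G5.
So cell 5 is G5 Eb5 Ab4 C5.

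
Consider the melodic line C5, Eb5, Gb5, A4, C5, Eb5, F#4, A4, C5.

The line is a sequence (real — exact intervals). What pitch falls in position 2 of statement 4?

With 3-note cells, note 2 of each statement runs Eb5, C5, A4.
From A4, down a 3rd gives F#4.

F#4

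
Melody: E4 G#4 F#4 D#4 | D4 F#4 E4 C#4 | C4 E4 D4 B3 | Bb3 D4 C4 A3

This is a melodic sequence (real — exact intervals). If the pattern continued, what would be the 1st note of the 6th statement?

Gb3

Grouping in 4s, the 1st note of each cell is E4, D4, C4, Bb3.
Extending down a 2nd: Ab3 → Gb3.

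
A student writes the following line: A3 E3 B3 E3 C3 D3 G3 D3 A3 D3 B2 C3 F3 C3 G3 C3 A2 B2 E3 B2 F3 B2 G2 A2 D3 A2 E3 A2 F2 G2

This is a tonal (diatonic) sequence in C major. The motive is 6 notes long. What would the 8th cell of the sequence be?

A2 E2 B2 E2 C2 D2

The 6-note cells begin on A3, G3, F3, E3, D3 — each down a 2nd from the last.
Carrying on: C3 → B2 → A2.
Statement 8 starts on A2 and keeps the same diatonic contour: A2 E2 B2 E2 C2 D2.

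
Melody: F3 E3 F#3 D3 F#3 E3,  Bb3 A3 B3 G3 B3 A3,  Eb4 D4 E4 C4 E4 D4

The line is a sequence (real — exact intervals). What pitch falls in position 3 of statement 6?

G5

The unit is 6 notes. Position-3 pitches of the 3 shown cells: F#3, B3, E4.
Carrying that up a 4th forward: A4 → D5 → G5.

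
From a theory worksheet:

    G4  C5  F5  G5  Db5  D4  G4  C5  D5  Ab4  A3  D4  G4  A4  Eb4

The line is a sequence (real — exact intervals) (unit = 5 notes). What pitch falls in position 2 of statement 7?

F#2

Grouping in 5s, the 2nd note of each cell is C5, G4, D4.
Carrying that down a 4th forward: A3 → E3 → B2 → F#2.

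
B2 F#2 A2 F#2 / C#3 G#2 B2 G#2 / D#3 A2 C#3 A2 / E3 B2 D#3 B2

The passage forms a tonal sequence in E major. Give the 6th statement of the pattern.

With a 4-note motive the entries are B2, C#3, D#3, E3, each up a 2nd from the previous.
Carrying on: F#3 → G#3.
So cell 6 is G#3 D#3 F#3 D#3.

G#3 D#3 F#3 D#3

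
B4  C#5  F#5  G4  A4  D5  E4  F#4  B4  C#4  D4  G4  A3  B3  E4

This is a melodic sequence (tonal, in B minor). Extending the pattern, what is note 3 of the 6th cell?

C#4

With 3-note cells, note 3 of each statement runs F#5, D5, B4, G4, E4.
From E4, down a 3rd gives C#4.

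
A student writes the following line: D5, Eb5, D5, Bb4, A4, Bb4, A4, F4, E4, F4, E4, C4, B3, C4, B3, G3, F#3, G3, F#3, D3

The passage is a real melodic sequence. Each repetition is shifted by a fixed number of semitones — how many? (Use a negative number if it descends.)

Unit = 4 notes; the statements start on D5, A4, E4, B3, F#3, moving down a 4th each time.
D5 to A4 spans -5 semitones.

-5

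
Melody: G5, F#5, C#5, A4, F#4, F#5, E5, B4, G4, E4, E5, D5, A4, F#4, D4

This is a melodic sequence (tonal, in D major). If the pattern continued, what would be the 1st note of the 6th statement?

Grouping in 5s, the 1st note of each cell is G5, F#5, E5.
Carrying that down a 2nd forward: D5 → C#5 → B4.

B4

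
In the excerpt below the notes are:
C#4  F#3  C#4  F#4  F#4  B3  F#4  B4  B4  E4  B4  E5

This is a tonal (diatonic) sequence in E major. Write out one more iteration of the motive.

With a 4-note motive the entries are C#4, F#4, B4, each up a 4th from the previous.
So cell 4 is E5 A4 E5 A5.

E5 A4 E5 A5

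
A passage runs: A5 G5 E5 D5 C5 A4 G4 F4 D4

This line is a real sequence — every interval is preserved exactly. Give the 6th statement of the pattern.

Taking 3-note groups, the heads are A5, D5, G4: the pattern moves down a 5th.
Continuing the starts: C4 → F3 → Bb2.
From Bb2 the exact shape gives Bb2 Ab2 F2.

Bb2 Ab2 F2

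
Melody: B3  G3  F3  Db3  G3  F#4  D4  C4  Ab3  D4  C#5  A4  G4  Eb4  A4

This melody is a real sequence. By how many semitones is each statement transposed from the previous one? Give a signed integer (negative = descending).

7

The 5-note cells begin on B3, F#4, C#5 — each up a 5th from the last.
Counting half-steps from B3 to F#4: 7.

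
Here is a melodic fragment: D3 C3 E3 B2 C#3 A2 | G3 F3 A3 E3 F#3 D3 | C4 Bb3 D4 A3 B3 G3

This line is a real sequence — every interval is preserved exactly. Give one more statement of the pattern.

F4 Eb4 G4 D4 E4 C4

Taking 6-note groups, the heads are D3, G3, C4: the pattern moves up a 4th.
Statement 4 starts on F4 and keeps the same exact contour: F4 Eb4 G4 D4 E4 C4.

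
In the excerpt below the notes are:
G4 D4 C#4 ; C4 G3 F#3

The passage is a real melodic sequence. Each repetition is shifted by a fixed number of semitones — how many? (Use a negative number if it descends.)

The 3-note cells begin on G4, C4 — each down a 5th from the last.
Counting half-steps from G4 to C4: -7.

-7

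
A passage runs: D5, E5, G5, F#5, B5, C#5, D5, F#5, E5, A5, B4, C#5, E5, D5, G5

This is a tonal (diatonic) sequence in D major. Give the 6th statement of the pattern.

Unit = 5 notes; the statements start on D5, C#5, B4, moving down a 2nd each time.
Extending down a 2nd: A4 → G4 → F#4.
Statement 6 starts on F#4 and keeps the same diatonic contour: F#4 G4 B4 A4 D5.

F#4 G4 B4 A4 D5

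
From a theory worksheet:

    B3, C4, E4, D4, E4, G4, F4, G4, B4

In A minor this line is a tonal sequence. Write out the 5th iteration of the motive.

Taking 3-note groups, the heads are B3, D4, F4: the pattern moves up a 3rd.
Carrying on: A4 → C5.
From C5 the diatonic shape gives C5 D5 F5.

C5 D5 F5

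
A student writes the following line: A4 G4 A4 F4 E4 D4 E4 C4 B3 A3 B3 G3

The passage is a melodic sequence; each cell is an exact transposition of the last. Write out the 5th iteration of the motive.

C#3 B2 C#3 A2

The 4-note cells begin on A4, E4, B3 — each down a 4th from the last.
Carrying on: F#3 → C#3.
From C#3 the exact shape gives C#3 B2 C#3 A2.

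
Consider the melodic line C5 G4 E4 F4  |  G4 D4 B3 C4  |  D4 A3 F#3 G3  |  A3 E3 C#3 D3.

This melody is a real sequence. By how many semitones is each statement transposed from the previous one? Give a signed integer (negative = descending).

-5

Unit = 4 notes; the statements start on C5, G4, D4, A3, moving down a 4th each time.
Counting half-steps from C5 to G4: -5.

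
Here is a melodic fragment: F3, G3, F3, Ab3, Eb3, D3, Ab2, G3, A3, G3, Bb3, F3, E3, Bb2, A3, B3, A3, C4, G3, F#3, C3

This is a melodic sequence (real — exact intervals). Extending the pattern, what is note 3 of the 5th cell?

C#4

The unit is 7 notes. Position-3 pitches of the 3 shown cells: F3, G3, A3.
Each moves up a 2nd. Continuing: B3 → C#4.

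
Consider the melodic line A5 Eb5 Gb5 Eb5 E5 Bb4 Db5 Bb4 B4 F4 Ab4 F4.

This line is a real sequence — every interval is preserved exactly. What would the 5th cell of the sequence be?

With a 4-note motive the entries are A5, E5, B4, each down a 4th from the previous.
Continuing the starts: F#4 → C#4.
Statement 5 starts on C#4 and keeps the same exact contour: C#4 G3 Bb3 G3.

C#4 G3 Bb3 G3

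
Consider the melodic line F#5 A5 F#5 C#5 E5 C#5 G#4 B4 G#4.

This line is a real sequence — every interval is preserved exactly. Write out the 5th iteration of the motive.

The 3-note cells begin on F#5, C#5, G#4 — each down a 4th from the last.
Continuing the starts: D#4 → A#3.
So cell 5 is A#3 C#4 A#3.

A#3 C#4 A#3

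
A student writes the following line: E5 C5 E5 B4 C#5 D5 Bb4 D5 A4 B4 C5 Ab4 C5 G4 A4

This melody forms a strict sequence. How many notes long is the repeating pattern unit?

15 notes total. Splitting into 3 groups of 5:
E5 C5 E5 B4 C#5 | D5 Bb4 D5 A4 B4 | C5 Ab4 C5 G4 A4
That's a consistent down a 2nd shift per cell, and no other grouping gives one.

5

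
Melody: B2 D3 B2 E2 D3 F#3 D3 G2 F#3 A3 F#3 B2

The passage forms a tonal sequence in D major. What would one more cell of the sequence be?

Unit = 4 notes; the statements start on B2, D3, F#3, moving up a 3rd each time.
So cell 4 is A3 C#4 A3 D3.

A3 C#4 A3 D3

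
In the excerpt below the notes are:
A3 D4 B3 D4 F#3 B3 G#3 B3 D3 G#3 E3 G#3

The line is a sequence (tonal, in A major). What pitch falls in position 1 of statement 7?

C#2

With 4-note cells, note 1 of each statement runs A3, F#3, D3.
Extending down a 3rd: B2 → G#2 → E2 → C#2.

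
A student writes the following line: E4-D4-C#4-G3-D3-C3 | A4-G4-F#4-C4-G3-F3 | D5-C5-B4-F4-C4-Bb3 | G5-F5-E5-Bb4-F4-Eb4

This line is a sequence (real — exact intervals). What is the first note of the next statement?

C6

Taking 6-note groups, the heads are E4, A4, D5, G5: the pattern moves up a 4th.
One more step up a 4th gives C6.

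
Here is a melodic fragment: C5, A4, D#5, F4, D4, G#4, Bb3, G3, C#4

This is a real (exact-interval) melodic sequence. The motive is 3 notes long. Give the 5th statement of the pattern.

Ab2 F2 B2

Unit = 3 notes; the statements start on C5, F4, Bb3, moving down a 5th each time.
Continuing the starts: Eb3 → Ab2.
So cell 5 is Ab2 F2 B2.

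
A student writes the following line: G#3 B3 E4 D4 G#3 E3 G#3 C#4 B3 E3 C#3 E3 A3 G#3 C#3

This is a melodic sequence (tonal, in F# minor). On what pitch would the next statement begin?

A2

Unit = 5 notes; the statements start on G#3, E3, C#3, moving down a 3rd each time.
The next head, down a 3rd from C#3, is A2.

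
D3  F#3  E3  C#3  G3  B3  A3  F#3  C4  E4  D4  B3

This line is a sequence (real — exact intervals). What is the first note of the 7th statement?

Ab5

Taking 4-note groups, the heads are D3, G3, C4: the pattern moves up a 4th.
Extending the heads up a 4th: F4 → Bb4 → Eb5 → Ab5.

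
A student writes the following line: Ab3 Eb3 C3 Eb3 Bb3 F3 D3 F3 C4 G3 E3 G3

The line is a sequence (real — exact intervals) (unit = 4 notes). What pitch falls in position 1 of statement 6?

F#4

Grouping in 4s, the 1st note of each cell is Ab3, Bb3, C4.
Each moves up a 2nd. Continuing: D4 → E4 → F#4.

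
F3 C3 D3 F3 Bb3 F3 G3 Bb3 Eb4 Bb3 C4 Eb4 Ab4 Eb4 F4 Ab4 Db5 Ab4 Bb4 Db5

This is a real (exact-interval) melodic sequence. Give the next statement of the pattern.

Gb5 Db5 Eb5 Gb5

With a 4-note motive the entries are F3, Bb3, Eb4, Ab4, Db5, each up a 4th from the previous.
Statement 6 starts on Gb5 and keeps the same exact contour: Gb5 Db5 Eb5 Gb5.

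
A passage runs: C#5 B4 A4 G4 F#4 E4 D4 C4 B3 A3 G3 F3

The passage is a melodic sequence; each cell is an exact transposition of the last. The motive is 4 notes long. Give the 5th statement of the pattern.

A2 G2 F2 Eb2

The 4-note cells begin on C#5, F#4, B3 — each down a 5th from the last.
Carrying on: E3 → A2.
Statement 5 starts on A2 and keeps the same exact contour: A2 G2 F2 Eb2.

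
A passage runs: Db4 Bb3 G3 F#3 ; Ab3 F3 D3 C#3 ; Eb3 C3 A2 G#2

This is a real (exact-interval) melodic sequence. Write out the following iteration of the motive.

Bb2 G2 E2 D#2

With a 4-note motive the entries are Db4, Ab3, Eb3, each down a 4th from the previous.
Statement 4 starts on Bb2 and keeps the same exact contour: Bb2 G2 E2 D#2.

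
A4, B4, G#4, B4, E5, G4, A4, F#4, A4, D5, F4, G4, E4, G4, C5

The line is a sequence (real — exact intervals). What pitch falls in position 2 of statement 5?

The unit is 5 notes. Position-2 pitches of the 3 shown cells: B4, A4, G4.
Carrying that down a 2nd forward: F4 → Eb4.

Eb4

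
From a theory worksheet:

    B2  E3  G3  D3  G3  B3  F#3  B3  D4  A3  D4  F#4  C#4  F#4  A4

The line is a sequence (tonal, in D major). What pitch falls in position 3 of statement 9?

B5

Grouping in 3s, the 3rd note of each cell is G3, B3, D4, F#4, A4.
Carrying that up a 3rd forward: C#5 → E5 → G5 → B5.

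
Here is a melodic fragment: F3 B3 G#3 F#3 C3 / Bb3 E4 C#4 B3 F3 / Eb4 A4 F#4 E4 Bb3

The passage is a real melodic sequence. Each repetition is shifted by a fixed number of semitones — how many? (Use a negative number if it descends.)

5

The 5-note cells begin on F3, Bb3, Eb4 — each up a 4th from the last.
F3 to Bb3 spans +5 semitones.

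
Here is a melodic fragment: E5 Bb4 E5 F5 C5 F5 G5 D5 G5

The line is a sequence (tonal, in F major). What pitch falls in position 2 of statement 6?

G5

Grouping in 3s, the 2nd note of each cell is Bb4, C5, D5.
Extending up a 2nd: E5 → F5 → G5.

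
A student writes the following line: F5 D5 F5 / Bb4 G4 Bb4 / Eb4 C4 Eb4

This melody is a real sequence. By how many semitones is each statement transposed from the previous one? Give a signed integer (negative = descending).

Taking 3-note groups, the heads are F5, Bb4, Eb4: the pattern moves down a 5th.
F5 to Bb4 spans -7 semitones.

-7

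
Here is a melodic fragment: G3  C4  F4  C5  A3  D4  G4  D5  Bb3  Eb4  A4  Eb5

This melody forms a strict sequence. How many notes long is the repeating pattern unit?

4

There are 12 notes; a 4-note unit gives 3 cells:
G3 C4 F4 C5 | A3 D4 G4 D5 | Bb3 Eb4 A4 Eb5
Each cell is the previous one up a 2nd — so the unit is 4 notes.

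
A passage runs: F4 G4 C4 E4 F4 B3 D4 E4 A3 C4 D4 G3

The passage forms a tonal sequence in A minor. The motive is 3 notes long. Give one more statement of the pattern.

B3 C4 F3

Unit = 3 notes; the statements start on F4, E4, D4, C4, moving down a 2nd each time.
So cell 5 is B3 C4 F3.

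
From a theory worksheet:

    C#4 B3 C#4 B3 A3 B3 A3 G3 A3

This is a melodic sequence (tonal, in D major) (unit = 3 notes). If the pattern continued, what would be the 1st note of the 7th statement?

Grouping in 3s, the 1st note of each cell is C#4, B3, A3.
Each moves down a 2nd. Continuing: G3 → F#3 → E3 → D3.

D3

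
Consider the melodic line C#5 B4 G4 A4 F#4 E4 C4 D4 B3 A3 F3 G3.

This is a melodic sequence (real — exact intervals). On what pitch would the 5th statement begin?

A2

With a 4-note motive the entries are C#5, F#4, B3, each down a 5th from the previous.
Extending the heads down a 5th: E3 → A2.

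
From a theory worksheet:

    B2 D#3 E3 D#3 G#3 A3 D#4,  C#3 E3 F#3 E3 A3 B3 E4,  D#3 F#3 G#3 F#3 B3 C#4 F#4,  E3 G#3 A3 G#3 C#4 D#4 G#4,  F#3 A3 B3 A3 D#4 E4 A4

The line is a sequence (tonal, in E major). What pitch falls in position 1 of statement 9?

Grouping in 7s, the 1st note of each cell is B2, C#3, D#3, E3, F#3.
Each moves up a 2nd. Continuing: G#3 → A3 → B3 → C#4.

C#4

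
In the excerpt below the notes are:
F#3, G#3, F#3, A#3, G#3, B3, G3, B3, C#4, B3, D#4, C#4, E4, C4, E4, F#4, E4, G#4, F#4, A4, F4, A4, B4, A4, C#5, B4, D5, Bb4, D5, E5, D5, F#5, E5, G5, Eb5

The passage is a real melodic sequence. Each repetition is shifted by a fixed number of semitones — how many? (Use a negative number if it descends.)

5

The 7-note cells begin on F#3, B3, E4, A4, D5 — each up a 4th from the last.
Counting half-steps from F#3 to B3: 5.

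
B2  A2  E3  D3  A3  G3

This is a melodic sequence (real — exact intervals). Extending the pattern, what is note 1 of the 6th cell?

With 2-note cells, note 1 of each statement runs B2, E3, A3.
Extending up a 4th: D4 → G4 → C5.

C5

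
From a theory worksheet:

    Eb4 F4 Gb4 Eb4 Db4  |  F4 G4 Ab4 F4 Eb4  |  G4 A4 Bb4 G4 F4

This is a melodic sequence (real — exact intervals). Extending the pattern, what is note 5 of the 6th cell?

B4

With 5-note cells, note 5 of each statement runs Db4, Eb4, F4.
Carrying that up a 2nd forward: G4 → A4 → B4.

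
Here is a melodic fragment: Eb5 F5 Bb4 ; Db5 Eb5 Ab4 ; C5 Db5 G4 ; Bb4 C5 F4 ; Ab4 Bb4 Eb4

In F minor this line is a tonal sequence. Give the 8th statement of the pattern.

With a 3-note motive the entries are Eb5, Db5, C5, Bb4, Ab4, each down a 2nd from the previous.
Carrying on: G4 → F4 → Eb4.
So cell 8 is Eb4 F4 Bb3.

Eb4 F4 Bb3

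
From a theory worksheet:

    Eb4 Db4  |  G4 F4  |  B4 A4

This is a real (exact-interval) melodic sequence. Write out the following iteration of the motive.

Unit = 2 notes; the statements start on Eb4, G4, B4, moving up a 3rd each time.
From D#5 the exact shape gives D#5 C#5.

D#5 C#5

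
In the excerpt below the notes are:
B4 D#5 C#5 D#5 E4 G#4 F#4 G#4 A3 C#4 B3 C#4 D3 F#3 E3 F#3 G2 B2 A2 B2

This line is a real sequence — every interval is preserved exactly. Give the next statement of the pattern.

Taking 4-note groups, the heads are B4, E4, A3, D3, G2: the pattern moves down a 5th.
From C2 the exact shape gives C2 E2 D2 E2.

C2 E2 D2 E2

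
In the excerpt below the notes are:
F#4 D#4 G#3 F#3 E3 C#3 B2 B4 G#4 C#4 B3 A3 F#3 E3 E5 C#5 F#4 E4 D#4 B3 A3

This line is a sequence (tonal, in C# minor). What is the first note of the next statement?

A5

The 7-note cells begin on F#4, B4, E5 — each up a 4th from the last.
One more step up a 4th gives A5.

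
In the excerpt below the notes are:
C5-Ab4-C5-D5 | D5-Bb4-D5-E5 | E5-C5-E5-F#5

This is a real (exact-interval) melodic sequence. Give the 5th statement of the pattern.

Taking 4-note groups, the heads are C5, D5, E5: the pattern moves up a 2nd.
Extending up a 2nd: F#5 → G#5.
Statement 5 starts on G#5 and keeps the same exact contour: G#5 E5 G#5 A#5.

G#5 E5 G#5 A#5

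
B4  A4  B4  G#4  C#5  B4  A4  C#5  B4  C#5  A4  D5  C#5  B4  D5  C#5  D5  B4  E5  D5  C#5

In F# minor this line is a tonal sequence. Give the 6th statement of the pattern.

G#5 F#5 G#5 E5 A5 G#5 F#5

The 7-note cells begin on B4, C#5, D5 — each up a 2nd from the last.
Continuing the starts: E5 → F#5 → G#5.
From G#5 the diatonic shape gives G#5 F#5 G#5 E5 A5 G#5 F#5.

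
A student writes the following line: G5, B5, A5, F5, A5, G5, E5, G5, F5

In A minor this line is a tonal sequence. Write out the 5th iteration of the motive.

The 3-note cells begin on G5, F5, E5 — each down a 2nd from the last.
Carrying on: D5 → C5.
Statement 5 starts on C5 and keeps the same diatonic contour: C5 E5 D5.

C5 E5 D5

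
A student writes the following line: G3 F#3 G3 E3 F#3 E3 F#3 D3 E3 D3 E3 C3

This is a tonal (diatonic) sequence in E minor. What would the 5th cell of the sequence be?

With a 4-note motive the entries are G3, F#3, E3, each down a 2nd from the previous.
Carrying on: D3 → C3.
So cell 5 is C3 B2 C3 A2.

C3 B2 C3 A2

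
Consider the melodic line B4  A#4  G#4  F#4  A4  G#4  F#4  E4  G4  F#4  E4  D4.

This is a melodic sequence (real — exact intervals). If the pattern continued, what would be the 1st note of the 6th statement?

Db4

The unit is 4 notes. Position-1 pitches of the 3 shown cells: B4, A4, G4.
Carrying that down a 2nd forward: F4 → Eb4 → Db4.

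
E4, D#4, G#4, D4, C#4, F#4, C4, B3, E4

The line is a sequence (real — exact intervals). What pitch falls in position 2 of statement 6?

F3

The unit is 3 notes. Position-2 pitches of the 3 shown cells: D#4, C#4, B3.
Carrying that down a 2nd forward: A3 → G3 → F3.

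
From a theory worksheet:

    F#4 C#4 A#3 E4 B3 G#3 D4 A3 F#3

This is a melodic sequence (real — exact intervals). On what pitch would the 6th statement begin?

The 3-note cells begin on F#4, E4, D4 — each down a 2nd from the last.
Extending the heads down a 2nd: C4 → Bb3 → Ab3.

Ab3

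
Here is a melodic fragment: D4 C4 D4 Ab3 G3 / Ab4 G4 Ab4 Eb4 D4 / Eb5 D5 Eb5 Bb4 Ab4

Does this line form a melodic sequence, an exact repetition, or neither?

Each 5-note cell is the previous one transposed up a 5th.

sequence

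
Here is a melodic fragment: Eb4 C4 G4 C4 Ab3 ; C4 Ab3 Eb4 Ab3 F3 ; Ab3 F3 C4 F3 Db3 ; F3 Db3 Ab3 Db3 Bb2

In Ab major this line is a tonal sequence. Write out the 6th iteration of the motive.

Bb2 G2 Db3 G2 Eb2

Taking 5-note groups, the heads are Eb4, C4, Ab3, F3: the pattern moves down a 3rd.
Continuing the starts: Db3 → Bb2.
Statement 6 starts on Bb2 and keeps the same diatonic contour: Bb2 G2 Db3 G2 Eb2.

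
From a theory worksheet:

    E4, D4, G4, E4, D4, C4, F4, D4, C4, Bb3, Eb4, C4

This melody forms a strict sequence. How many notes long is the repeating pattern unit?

4

Try groups of 4 (3 cells in 12 notes):
E4 D4 G4 E4 | D4 C4 F4 D4 | C4 Bb3 Eb4 C4
Each cell is the previous one down a 2nd — so the unit is 4 notes.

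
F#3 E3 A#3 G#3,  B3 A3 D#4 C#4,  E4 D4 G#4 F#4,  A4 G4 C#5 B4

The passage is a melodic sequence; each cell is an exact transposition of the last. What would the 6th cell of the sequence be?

With a 4-note motive the entries are F#3, B3, E4, A4, each up a 4th from the previous.
Carrying on: D5 → G5.
Statement 6 starts on G5 and keeps the same exact contour: G5 F5 B5 A5.

G5 F5 B5 A5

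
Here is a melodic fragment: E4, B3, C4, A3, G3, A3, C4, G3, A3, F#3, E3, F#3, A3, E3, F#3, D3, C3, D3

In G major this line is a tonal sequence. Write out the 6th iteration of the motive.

B2 F#2 G2 E2 D2 E2

Taking 6-note groups, the heads are E4, C4, A3: the pattern moves down a 3rd.
Extending down a 3rd: F#3 → D3 → B2.
From B2 the diatonic shape gives B2 F#2 G2 E2 D2 E2.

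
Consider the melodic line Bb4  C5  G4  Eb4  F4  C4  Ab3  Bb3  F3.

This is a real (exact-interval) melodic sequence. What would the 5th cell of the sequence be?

Taking 3-note groups, the heads are Bb4, Eb4, Ab3: the pattern moves down a 5th.
Extending down a 5th: Db3 → Gb2.
From Gb2 the exact shape gives Gb2 Ab2 Eb2.

Gb2 Ab2 Eb2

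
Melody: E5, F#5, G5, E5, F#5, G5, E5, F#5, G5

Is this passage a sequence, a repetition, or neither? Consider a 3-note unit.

repetition

Each 3-note cell is identical (E5 F#5 G5), restated at the same pitch.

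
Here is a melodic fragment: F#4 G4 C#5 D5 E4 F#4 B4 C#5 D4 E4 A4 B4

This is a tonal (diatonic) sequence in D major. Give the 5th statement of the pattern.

Taking 4-note groups, the heads are F#4, E4, D4: the pattern moves down a 2nd.
Continuing the starts: C#4 → B3.
Statement 5 starts on B3 and keeps the same diatonic contour: B3 C#4 F#4 G4.

B3 C#4 F#4 G4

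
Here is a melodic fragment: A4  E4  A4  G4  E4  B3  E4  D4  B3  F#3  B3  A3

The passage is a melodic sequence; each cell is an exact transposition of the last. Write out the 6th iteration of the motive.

Unit = 4 notes; the statements start on A4, E4, B3, moving down a 4th each time.
Continuing the starts: F#3 → C#3 → G#2.
So cell 6 is G#2 D#2 G#2 F#2.

G#2 D#2 G#2 F#2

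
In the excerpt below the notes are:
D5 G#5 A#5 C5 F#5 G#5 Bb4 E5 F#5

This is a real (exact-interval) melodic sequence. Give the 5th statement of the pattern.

Taking 3-note groups, the heads are D5, C5, Bb4: the pattern moves down a 2nd.
Continuing the starts: Ab4 → Gb4.
From Gb4 the exact shape gives Gb4 C5 D5.

Gb4 C5 D5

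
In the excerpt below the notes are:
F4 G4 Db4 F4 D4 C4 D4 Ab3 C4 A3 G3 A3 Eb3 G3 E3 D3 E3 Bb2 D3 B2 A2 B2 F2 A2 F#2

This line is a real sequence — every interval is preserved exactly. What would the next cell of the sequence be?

Unit = 5 notes; the statements start on F4, C4, G3, D3, A2, moving down a 4th each time.
From E2 the exact shape gives E2 F#2 C2 E2 C#2.

E2 F#2 C2 E2 C#2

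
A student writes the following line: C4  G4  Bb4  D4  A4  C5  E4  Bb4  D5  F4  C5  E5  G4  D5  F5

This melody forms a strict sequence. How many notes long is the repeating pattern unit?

3

There are 15 notes; a 3-note unit gives 5 cells:
C4 G4 Bb4 | D4 A4 C5 | E4 Bb4 D5 | F4 C5 E5 | G4 D5 F5
That's a consistent up a 2nd shift per cell, and no other grouping gives one.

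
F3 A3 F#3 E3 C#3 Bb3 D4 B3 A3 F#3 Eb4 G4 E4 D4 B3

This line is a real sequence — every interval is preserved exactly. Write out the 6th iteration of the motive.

Gb5 Bb5 G5 F5 D5

Unit = 5 notes; the statements start on F3, Bb3, Eb4, moving up a 4th each time.
Continuing the starts: Ab4 → Db5 → Gb5.
Statement 6 starts on Gb5 and keeps the same exact contour: Gb5 Bb5 G5 F5 D5.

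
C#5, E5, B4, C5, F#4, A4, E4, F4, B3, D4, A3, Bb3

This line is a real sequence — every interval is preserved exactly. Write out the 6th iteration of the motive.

D2 F2 C2 Db2

Taking 4-note groups, the heads are C#5, F#4, B3: the pattern moves down a 5th.
Carrying on: E3 → A2 → D2.
Statement 6 starts on D2 and keeps the same exact contour: D2 F2 C2 Db2.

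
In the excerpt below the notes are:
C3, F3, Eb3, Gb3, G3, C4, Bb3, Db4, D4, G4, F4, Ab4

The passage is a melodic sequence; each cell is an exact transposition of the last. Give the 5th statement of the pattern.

E5 A5 G5 Bb5

With a 4-note motive the entries are C3, G3, D4, each up a 5th from the previous.
Extending up a 5th: A4 → E5.
So cell 5 is E5 A5 G5 Bb5.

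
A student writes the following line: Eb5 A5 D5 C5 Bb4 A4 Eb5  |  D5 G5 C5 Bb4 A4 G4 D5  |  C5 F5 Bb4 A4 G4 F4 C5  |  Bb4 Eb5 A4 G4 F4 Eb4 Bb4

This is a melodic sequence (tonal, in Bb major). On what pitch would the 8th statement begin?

Eb4

Unit = 7 notes; the statements start on Eb5, D5, C5, Bb4, moving down a 2nd each time.
Extending the heads down a 2nd: A4 → G4 → F4 → Eb4.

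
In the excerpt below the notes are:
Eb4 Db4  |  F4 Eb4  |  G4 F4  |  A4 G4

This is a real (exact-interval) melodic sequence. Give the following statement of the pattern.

B4 A4

Taking 2-note groups, the heads are Eb4, F4, G4, A4: the pattern moves up a 2nd.
So cell 5 is B4 A4.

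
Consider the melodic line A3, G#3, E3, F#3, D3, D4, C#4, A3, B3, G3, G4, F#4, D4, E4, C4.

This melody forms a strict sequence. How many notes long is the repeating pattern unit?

5

There are 15 notes; a 5-note unit gives 3 cells:
A3 G#3 E3 F#3 D3 | D4 C#4 A3 B3 G3 | G4 F#4 D4 E4 C4
That's a consistent up a 4th shift per cell, and no other grouping gives one.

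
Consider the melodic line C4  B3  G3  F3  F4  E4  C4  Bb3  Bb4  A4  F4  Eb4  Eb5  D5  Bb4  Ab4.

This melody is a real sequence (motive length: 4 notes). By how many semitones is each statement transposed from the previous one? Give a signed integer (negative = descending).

The 4-note cells begin on C4, F4, Bb4, Eb5 — each up a 4th from the last.
C4 to F4 spans +5 semitones.

5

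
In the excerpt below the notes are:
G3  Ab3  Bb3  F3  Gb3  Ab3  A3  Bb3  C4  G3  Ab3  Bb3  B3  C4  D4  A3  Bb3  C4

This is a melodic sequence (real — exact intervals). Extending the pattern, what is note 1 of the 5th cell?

With 6-note cells, note 1 of each statement runs G3, A3, B3.
Carrying that up a 2nd forward: C#4 → D#4.

D#4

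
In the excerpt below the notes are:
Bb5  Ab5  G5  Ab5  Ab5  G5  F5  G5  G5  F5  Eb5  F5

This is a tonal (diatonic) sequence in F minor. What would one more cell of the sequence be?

F5 Eb5 Db5 Eb5

Unit = 4 notes; the statements start on Bb5, Ab5, G5, moving down a 2nd each time.
So cell 4 is F5 Eb5 Db5 Eb5.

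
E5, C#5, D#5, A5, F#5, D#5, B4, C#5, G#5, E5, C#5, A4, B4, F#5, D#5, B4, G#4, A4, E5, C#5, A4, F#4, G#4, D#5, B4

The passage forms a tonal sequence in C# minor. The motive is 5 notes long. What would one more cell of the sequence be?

G#4 E4 F#4 C#5 A4

Unit = 5 notes; the statements start on E5, D#5, C#5, B4, A4, moving down a 2nd each time.
So cell 6 is G#4 E4 F#4 C#5 A4.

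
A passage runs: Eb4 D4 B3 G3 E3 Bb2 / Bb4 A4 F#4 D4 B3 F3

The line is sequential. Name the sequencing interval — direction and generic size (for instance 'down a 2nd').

Unit = 6 notes; the statements start on Eb4, Bb4, moving up a 5th each time.
From Eb4 to Bb4: up a 5th.

up a 5th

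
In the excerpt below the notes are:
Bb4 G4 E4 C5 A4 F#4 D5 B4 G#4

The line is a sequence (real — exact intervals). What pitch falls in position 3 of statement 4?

A#4

The unit is 3 notes. Position-3 pitches of the 3 shown cells: E4, F#4, G#4.
One more up a 2nd gives A#4.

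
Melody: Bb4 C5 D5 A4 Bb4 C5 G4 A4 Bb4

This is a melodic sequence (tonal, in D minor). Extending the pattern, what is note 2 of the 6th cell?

The unit is 3 notes. Position-2 pitches of the 3 shown cells: C5, Bb4, A4.
Each moves down a 2nd. Continuing: G4 → F4 → E4.

E4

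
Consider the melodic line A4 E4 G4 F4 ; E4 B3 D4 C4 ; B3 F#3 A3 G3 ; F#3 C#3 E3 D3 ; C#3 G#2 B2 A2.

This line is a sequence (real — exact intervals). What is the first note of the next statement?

Taking 4-note groups, the heads are A4, E4, B3, F#3, C#3: the pattern moves down a 4th.
One more step down a 4th gives G#2.

G#2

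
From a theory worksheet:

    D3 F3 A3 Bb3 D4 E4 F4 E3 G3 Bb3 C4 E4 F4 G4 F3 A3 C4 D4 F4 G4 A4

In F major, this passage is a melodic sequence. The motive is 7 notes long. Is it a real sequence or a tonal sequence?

Every note is diatonic to F major.
Cell 1 has +4 semitones from note 2 to 3, but cell 2 has +3 — the interval quality changes while the contour stays the same, which is the hallmark of a tonal sequence.

tonal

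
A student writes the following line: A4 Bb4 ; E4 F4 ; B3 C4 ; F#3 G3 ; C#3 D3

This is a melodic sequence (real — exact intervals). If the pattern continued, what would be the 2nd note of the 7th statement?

E2

Grouping in 2s, the 2nd note of each cell is Bb4, F4, C4, G3, D3.
Carrying that down a 4th forward: A2 → E2.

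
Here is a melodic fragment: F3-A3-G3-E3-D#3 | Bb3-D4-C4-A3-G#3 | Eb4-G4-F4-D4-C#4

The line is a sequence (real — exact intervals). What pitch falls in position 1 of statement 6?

Gb5

Grouping in 5s, the 1st note of each cell is F3, Bb3, Eb4.
Carrying that up a 4th forward: Ab4 → Db5 → Gb5.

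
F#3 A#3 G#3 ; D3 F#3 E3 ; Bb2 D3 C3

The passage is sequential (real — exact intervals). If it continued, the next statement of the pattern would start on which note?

Unit = 3 notes; the statements start on F#3, D3, Bb2, moving down a 3rd each time.
One more step down a 3rd gives Gb2.

Gb2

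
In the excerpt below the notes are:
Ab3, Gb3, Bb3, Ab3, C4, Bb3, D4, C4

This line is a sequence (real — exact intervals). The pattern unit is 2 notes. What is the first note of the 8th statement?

A#4

The 2-note cells begin on Ab3, Bb3, C4, D4 — each up a 2nd from the last.
Continuing: E4 → F#4 → G#4 → A#4. Statement 8 starts on A#4.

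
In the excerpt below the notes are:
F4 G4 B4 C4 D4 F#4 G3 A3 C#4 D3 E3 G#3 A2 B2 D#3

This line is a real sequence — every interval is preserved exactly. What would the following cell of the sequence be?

The 3-note cells begin on F4, C4, G3, D3, A2 — each down a 4th from the last.
Statement 6 starts on E2 and keeps the same exact contour: E2 F#2 A#2.

E2 F#2 A#2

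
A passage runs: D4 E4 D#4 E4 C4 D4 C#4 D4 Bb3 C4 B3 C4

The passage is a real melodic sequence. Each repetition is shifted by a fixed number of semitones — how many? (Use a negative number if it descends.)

Taking 4-note groups, the heads are D4, C4, Bb3: the pattern moves down a 2nd.
D4→C4 is 60 − 62 = -2 semitones.

-2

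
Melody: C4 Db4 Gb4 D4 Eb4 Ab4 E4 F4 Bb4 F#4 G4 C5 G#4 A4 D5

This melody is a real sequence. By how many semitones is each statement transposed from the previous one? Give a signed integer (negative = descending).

2

Unit = 3 notes; the statements start on C4, D4, E4, F#4, G#4, moving up a 2nd each time.
C4→D4 is 62 − 60 = 2 semitones.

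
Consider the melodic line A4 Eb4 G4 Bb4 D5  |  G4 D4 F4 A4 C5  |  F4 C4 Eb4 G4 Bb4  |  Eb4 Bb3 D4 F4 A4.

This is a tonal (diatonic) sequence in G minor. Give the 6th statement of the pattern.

With a 5-note motive the entries are A4, G4, F4, Eb4, each down a 2nd from the previous.
Extending down a 2nd: D4 → C4.
From C4 the diatonic shape gives C4 G3 Bb3 D4 F4.

C4 G3 Bb3 D4 F4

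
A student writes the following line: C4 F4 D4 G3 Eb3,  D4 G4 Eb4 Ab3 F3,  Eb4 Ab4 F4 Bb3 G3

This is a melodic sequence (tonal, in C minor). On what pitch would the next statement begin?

The 5-note cells begin on C4, D4, Eb4 — each up a 2nd from the last.
The next head, up a 2nd from Eb4, is F4.

F4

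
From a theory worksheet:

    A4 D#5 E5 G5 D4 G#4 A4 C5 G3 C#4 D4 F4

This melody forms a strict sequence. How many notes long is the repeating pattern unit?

4

Try groups of 4 (3 cells in 12 notes):
A4 D#5 E5 G5 | D4 G#4 A4 C5 | G3 C#4 D4 F4
That's a consistent down a 5th shift per cell, and no other grouping gives one.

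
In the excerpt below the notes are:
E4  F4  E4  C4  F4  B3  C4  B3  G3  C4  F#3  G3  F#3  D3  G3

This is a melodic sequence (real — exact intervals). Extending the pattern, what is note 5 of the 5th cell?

A2

Grouping in 5s, the 5th note of each cell is F4, C4, G3.
Extending down a 4th: D3 → A2.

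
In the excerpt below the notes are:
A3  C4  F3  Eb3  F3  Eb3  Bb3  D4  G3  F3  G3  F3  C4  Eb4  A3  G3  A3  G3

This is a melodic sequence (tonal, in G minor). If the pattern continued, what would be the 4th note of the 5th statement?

Bb3

With 6-note cells, note 4 of each statement runs Eb3, F3, G3.
Carrying that up a 2nd forward: A3 → Bb3.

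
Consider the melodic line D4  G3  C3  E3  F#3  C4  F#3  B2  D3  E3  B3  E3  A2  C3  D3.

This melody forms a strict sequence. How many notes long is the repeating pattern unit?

5

Try groups of 5 (3 cells in 15 notes):
D4 G3 C3 E3 F#3 | C4 F#3 B2 D3 E3 | B3 E3 A2 C3 D3
That's a consistent down a 2nd shift per cell, and no other grouping gives one.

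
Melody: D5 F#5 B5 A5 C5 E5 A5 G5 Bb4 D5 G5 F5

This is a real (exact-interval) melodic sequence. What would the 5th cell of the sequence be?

Taking 4-note groups, the heads are D5, C5, Bb4: the pattern moves down a 2nd.
Carrying on: Ab4 → Gb4.
Statement 5 starts on Gb4 and keeps the same exact contour: Gb4 Bb4 Eb5 Db5.

Gb4 Bb4 Eb5 Db5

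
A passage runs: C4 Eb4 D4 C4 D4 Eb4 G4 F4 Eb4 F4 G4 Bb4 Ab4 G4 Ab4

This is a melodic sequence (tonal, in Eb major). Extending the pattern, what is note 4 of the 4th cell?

Bb4

The unit is 5 notes. Position-4 pitches of the 3 shown cells: C4, Eb4, G4.
Each moves up a 3rd; the next is Bb4.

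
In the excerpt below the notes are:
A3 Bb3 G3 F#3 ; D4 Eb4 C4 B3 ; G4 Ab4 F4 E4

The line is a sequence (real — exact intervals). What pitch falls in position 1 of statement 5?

F5

Grouping in 4s, the 1st note of each cell is A3, D4, G4.
Each moves up a 4th. Continuing: C5 → F5.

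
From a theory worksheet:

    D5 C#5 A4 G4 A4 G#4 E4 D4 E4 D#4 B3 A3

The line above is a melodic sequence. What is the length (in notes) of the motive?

4

12 notes total. Splitting into 3 groups of 4:
D5 C#5 A4 G4 | A4 G#4 E4 D4 | E4 D#4 B3 A3
That's a consistent down a 4th shift per cell, and no other grouping gives one.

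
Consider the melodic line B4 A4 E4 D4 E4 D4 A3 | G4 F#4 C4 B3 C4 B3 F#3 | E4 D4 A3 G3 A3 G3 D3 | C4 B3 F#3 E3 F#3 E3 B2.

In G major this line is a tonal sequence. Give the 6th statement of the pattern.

Unit = 7 notes; the statements start on B4, G4, E4, C4, moving down a 3rd each time.
Carrying on: A3 → F#3.
Statement 6 starts on F#3 and keeps the same diatonic contour: F#3 E3 B2 A2 B2 A2 E2.

F#3 E3 B2 A2 B2 A2 E2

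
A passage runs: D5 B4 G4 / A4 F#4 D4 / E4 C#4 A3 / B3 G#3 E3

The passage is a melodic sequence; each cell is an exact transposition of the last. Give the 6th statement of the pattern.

C#3 A#2 F#2

The 3-note cells begin on D5, A4, E4, B3 — each down a 4th from the last.
Extending down a 4th: F#3 → C#3.
From C#3 the exact shape gives C#3 A#2 F#2.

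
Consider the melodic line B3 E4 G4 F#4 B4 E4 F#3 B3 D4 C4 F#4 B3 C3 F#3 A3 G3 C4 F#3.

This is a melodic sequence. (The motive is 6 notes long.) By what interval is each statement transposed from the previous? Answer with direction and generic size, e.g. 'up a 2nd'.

down a 4th

With a 6-note motive the entries are B3, F#3, C3, each down a 4th from the previous.
From B3 to F#3: down a 4th.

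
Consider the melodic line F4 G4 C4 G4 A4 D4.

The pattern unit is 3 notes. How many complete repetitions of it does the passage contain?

2

6 notes in groups of 3 gives 6/3 = 2 statements.
Starts: F4, G4 — each up a 2nd.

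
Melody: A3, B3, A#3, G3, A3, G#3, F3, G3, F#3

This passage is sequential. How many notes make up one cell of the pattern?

3

Try groups of 3 (3 cells in 9 notes):
A3 B3 A#3 | G3 A3 G#3 | F3 G3 F#3
That's a consistent down a 2nd shift per cell, and no other grouping gives one.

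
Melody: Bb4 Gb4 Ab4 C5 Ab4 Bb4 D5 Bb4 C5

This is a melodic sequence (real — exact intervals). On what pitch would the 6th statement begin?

G#5

With a 3-note motive the entries are Bb4, C5, D5, each up a 2nd from the previous.
Continuing: E5 → F#5 → G#5. Statement 6 starts on G#5.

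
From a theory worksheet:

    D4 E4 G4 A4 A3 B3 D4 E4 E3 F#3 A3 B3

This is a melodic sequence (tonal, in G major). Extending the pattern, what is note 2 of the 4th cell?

With 4-note cells, note 2 of each statement runs E4, B3, F#3.
One more down a 4th gives C3.

C3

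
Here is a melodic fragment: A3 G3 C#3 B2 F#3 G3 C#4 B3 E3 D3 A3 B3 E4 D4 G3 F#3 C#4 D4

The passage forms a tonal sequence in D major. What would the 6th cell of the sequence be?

With a 6-note motive the entries are A3, C#4, E4, each up a 3rd from the previous.
Carrying on: G4 → B4 → D5.
So cell 6 is D5 C#5 F#4 E4 B4 C#5.

D5 C#5 F#4 E4 B4 C#5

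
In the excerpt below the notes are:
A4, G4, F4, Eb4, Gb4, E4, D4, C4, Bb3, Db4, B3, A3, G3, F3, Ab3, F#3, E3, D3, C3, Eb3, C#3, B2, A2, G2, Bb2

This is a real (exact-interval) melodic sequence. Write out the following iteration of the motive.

G#2 F#2 E2 D2 F2

Unit = 5 notes; the statements start on A4, E4, B3, F#3, C#3, moving down a 4th each time.
From G#2 the exact shape gives G#2 F#2 E2 D2 F2.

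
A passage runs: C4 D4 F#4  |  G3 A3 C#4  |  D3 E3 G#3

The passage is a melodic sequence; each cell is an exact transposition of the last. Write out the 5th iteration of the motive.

E2 F#2 A#2

Taking 3-note groups, the heads are C4, G3, D3: the pattern moves down a 4th.
Extending down a 4th: A2 → E2.
Statement 5 starts on E2 and keeps the same exact contour: E2 F#2 A#2.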